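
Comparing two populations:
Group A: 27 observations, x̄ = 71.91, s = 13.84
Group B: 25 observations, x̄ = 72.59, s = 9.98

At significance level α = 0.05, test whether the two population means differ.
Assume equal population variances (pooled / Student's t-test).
Student's two-sample t-test (equal variances):
H₀: μ₁ = μ₂
H₁: μ₁ ≠ μ₂
df = n₁ + n₂ - 2 = 50
Pooled variance s_p² = [(n₁-1)s₁² + (n₂-1)s₂²] / (n₁ + n₂ - 2) = [(26)(13.84²) + (24)(9.98²)] / 50 = 147.4119
SE = √(s_p²(1/n₁ + 1/n₂)) = √(147.4119 × (1/27 + 1/25)) = 3.3699
t = (x̄₁ - x̄₂) / SE = (71.91 - 72.59) / 3.3699 = -0.68 / 3.3699 = -0.202
p-value = 0.8409

Since p-value > α = 0.05, we fail to reject H₀.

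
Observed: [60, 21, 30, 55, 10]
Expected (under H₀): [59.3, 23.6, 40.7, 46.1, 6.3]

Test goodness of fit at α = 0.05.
Chi-square goodness of fit test:
H₀: observed counts match expected distribution
H₁: observed counts differ from expected distribution
df = k - 1 = 4
χ² = Σ(O - E)²/E
   = (60 - 59.3)²/59.3 + (21 - 23.6)²/23.6 + (30 - 40.7)²/40.7 + (55 - 46.1)²/46.1 + (10 - 6.3)²/6.3
   = 0.008 + 0.286 + 2.813 + 1.718 + 2.173
   = 7.00
p-value = 0.1359

Since p-value > α = 0.05, we fail to reject H₀.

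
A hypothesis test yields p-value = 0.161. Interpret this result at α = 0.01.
Since p = 0.161 > α = 0.01, fail to reject H₀.
There is insufficient evidence to reject the null hypothesis; the result is not statistically significant at the 0.01 level.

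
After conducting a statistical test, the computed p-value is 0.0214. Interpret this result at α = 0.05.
Since p = 0.0214 < α = 0.05, reject H₀.
There is sufficient evidence to reject the null hypothesis; the result is statistically significant at the 0.05 level.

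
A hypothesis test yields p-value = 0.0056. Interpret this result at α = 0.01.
Since p = 0.0056 < α = 0.01, reject H₀.
There is sufficient evidence to reject the null hypothesis; the result is statistically significant at the 0.01 level.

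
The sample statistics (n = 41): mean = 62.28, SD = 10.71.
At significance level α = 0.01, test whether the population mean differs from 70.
One-sample t-test:
H₀: μ = 70
H₁: μ ≠ 70
df = n - 1 = 40
t = (x̄ - μ₀) / (s/√n) = (62.28 - 70) / (10.71/√41) = -4.616
p-value < 0.0001

Since p-value < α = 0.01, we reject H₀.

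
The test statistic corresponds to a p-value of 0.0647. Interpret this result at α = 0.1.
Since p = 0.0647 < α = 0.1, reject H₀.
There is sufficient evidence to reject the null hypothesis; the result is statistically significant at the 0.1 level.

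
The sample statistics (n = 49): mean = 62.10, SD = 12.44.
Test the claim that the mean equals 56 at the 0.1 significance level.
One-sample t-test:
H₀: μ = 56
H₁: μ ≠ 56
df = n - 1 = 48
t = (x̄ - μ₀) / (s/√n) = (62.10 - 56) / (12.44/√49) = 3.432
p-value = 0.0012

Since p-value < α = 0.1, we reject H₀.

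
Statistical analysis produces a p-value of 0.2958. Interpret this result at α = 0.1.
Since p = 0.2958 > α = 0.1, fail to reject H₀.
There is insufficient evidence to reject the null hypothesis; the result is not statistically significant at the 0.1 level.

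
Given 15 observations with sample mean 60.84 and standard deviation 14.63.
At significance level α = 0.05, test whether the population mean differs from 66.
One-sample t-test:
H₀: μ = 66
H₁: μ ≠ 66
df = n - 1 = 14
t = (x̄ - μ₀) / (s/√n) = (60.84 - 66) / (14.63/√15) = -1.366
p-value = 0.1935

Since p-value > α = 0.05, we fail to reject H₀.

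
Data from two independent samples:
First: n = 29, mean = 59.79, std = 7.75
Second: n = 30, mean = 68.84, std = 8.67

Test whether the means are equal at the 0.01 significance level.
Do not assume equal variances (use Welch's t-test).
Welch's two-sample t-test:
H₀: μ₁ = μ₂
H₁: μ₁ ≠ μ₂
s₁²/n₁ = 7.75²/29 = 2.0711,  s₂²/n₂ = 8.67²/30 = 2.5056
SE = √(s₁²/n₁ + s₂²/n₂) = √(2.0711 + 2.5056) = 2.1393
df (Welch-Satterthwaite) = (s₁²/n₁ + s₂²/n₂)² / [(s₁²/n₁)²/(n₁-1) + (s₂²/n₂)²/(n₂-1)] ≈ 56.66
t = (x̄₁ - x̄₂) / SE = (59.79 - 68.84) / 2.1393 = -9.05 / 2.1393 = -4.230
p-value = 0.0001

Since p-value < α = 0.01, we reject H₀.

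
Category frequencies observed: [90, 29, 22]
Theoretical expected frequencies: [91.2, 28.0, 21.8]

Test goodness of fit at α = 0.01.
Chi-square goodness of fit test:
H₀: observed counts match expected distribution
H₁: observed counts differ from expected distribution
df = k - 1 = 2
χ² = Σ(O - E)²/E
   = (90 - 91.2)²/91.2 + (29 - 28.0)²/28.0 + (22 - 21.8)²/21.8
   = 0.016 + 0.036 + 0.002
   = 0.05
p-value = 0.9737

Since p-value > α = 0.01, we fail to reject H₀.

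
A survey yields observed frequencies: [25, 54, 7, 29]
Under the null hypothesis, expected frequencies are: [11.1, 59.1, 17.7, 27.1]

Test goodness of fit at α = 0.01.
Chi-square goodness of fit test:
H₀: observed counts match expected distribution
H₁: observed counts differ from expected distribution
df = k - 1 = 3
χ² = Σ(O - E)²/E
   = (25 - 11.1)²/11.1 + (54 - 59.1)²/59.1 + (7 - 17.7)²/17.7 + (29 - 27.1)²/27.1
   = 17.406 + 0.440 + 6.468 + 0.133
   = 24.45
p-value < 0.0001

Since p-value < α = 0.01, we reject H₀.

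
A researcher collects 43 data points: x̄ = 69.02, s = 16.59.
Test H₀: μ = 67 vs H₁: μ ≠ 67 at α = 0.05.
One-sample t-test:
H₀: μ = 67
H₁: μ ≠ 67
df = n - 1 = 42
t = (x̄ - μ₀) / (s/√n) = (69.02 - 67) / (16.59/√43) = 0.798
p-value = 0.4291

Since p-value > α = 0.05, we fail to reject H₀.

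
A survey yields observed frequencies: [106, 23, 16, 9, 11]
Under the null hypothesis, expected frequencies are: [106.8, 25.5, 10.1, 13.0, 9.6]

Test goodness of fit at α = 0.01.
Chi-square goodness of fit test:
H₀: observed counts match expected distribution
H₁: observed counts differ from expected distribution
df = k - 1 = 4
χ² = Σ(O - E)²/E
   = (106 - 106.8)²/106.8 + (23 - 25.5)²/25.5 + (16 - 10.1)²/10.1 + (9 - 13.0)²/13.0 + (11 - 9.6)²/9.6
   = 0.006 + 0.245 + 3.447 + 1.231 + 0.204
   = 5.13
p-value = 0.2740

Since p-value > α = 0.01, we fail to reject H₀.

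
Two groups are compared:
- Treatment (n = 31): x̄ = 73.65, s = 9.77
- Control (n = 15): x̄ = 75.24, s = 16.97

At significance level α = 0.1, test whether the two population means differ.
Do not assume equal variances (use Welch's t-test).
Welch's two-sample t-test:
H₀: μ₁ = μ₂
H₁: μ₁ ≠ μ₂
s₁²/n₁ = 9.77²/31 = 3.0791,  s₂²/n₂ = 16.97²/15 = 19.1987
SE = √(s₁²/n₁ + s₂²/n₂) = √(3.0791 + 19.1987) = 4.7199
df (Welch-Satterthwaite) = (s₁²/n₁ + s₂²/n₂)² / [(s₁²/n₁)²/(n₁-1) + (s₂²/n₂)²/(n₂-1)] ≈ 18.63
t = (x̄₁ - x̄₂) / SE = (73.65 - 75.24) / 4.7199 = -1.59 / 4.7199 = -0.337
p-value = 0.7400

Since p-value > α = 0.1, we fail to reject H₀.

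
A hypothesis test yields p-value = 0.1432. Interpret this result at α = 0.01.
Since p = 0.1432 > α = 0.01, fail to reject H₀.
There is insufficient evidence to reject the null hypothesis; the result is not statistically significant at the 0.01 level.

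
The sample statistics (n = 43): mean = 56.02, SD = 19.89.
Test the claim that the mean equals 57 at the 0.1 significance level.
One-sample t-test:
H₀: μ = 57
H₁: μ ≠ 57
df = n - 1 = 42
t = (x̄ - μ₀) / (s/√n) = (56.02 - 57) / (19.89/√43) = -0.323
p-value = 0.7482

Since p-value > α = 0.1, we fail to reject H₀.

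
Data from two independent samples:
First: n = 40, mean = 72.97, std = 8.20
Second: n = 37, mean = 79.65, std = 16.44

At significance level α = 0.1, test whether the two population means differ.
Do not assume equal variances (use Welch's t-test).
Welch's two-sample t-test:
H₀: μ₁ = μ₂
H₁: μ₁ ≠ μ₂
s₁²/n₁ = 8.20²/40 = 1.6810,  s₂²/n₂ = 16.44²/37 = 7.3047
SE = √(s₁²/n₁ + s₂²/n₂) = √(1.6810 + 7.3047) = 2.9976
df (Welch-Satterthwaite) = (s₁²/n₁ + s₂²/n₂)² / [(s₁²/n₁)²/(n₁-1) + (s₂²/n₂)²/(n₂-1)] ≈ 51.94
t = (x̄₁ - x̄₂) / SE = (72.97 - 79.65) / 2.9976 = -6.68 / 2.9976 = -2.228
p-value = 0.0302

Since p-value < α = 0.1, we reject H₀.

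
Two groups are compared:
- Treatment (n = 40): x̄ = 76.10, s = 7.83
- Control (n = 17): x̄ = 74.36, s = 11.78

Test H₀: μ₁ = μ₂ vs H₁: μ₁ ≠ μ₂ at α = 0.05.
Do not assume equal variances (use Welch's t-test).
Welch's two-sample t-test:
H₀: μ₁ = μ₂
H₁: μ₁ ≠ μ₂
s₁²/n₁ = 7.83²/40 = 1.5327,  s₂²/n₂ = 11.78²/17 = 8.1628
SE = √(s₁²/n₁ + s₂²/n₂) = √(1.5327 + 8.1628) = 3.1138
df (Welch-Satterthwaite) = (s₁²/n₁ + s₂²/n₂)² / [(s₁²/n₁)²/(n₁-1) + (s₂²/n₂)²/(n₂-1)] ≈ 22.25
t = (x̄₁ - x̄₂) / SE = (76.10 - 74.36) / 3.1138 = 1.74 / 3.1138 = 0.559
p-value = 0.5819

Since p-value > α = 0.05, we fail to reject H₀.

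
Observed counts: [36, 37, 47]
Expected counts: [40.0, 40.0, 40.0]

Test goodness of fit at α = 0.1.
Chi-square goodness of fit test:
H₀: observed counts match expected distribution
H₁: observed counts differ from expected distribution
df = k - 1 = 2
χ² = Σ(O - E)²/E
   = (36 - 40.0)²/40.0 + (37 - 40.0)²/40.0 + (47 - 40.0)²/40.0
   = 0.400 + 0.225 + 1.225
   = 1.85
p-value = 0.3965

Since p-value > α = 0.1, we fail to reject H₀.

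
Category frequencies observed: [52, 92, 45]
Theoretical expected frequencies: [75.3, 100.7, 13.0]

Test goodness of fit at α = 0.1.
Chi-square goodness of fit test:
H₀: observed counts match expected distribution
H₁: observed counts differ from expected distribution
df = k - 1 = 2
χ² = Σ(O - E)²/E
   = (52 - 75.3)²/75.3 + (92 - 100.7)²/100.7 + (45 - 13.0)²/13.0
   = 7.210 + 0.752 + 78.769
   = 86.73
p-value < 0.0001

Since p-value < α = 0.1, we reject H₀.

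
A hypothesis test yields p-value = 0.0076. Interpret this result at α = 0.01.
Since p = 0.0076 < α = 0.01, reject H₀.
There is sufficient evidence to reject the null hypothesis; the result is statistically significant at the 0.01 level.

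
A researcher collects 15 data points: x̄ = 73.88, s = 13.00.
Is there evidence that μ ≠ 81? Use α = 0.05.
One-sample t-test:
H₀: μ = 81
H₁: μ ≠ 81
df = n - 1 = 14
t = (x̄ - μ₀) / (s/√n) = (73.88 - 81) / (13.00/√15) = -2.121
p-value = 0.0522

Since p-value > α = 0.05, we fail to reject H₀.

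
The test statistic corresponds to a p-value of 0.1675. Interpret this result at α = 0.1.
Since p = 0.1675 > α = 0.1, fail to reject H₀.
There is insufficient evidence to reject the null hypothesis; the result is not statistically significant at the 0.1 level.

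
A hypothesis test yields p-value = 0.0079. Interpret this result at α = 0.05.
Since p = 0.0079 < α = 0.05, reject H₀.
There is sufficient evidence to reject the null hypothesis; the result is statistically significant at the 0.05 level.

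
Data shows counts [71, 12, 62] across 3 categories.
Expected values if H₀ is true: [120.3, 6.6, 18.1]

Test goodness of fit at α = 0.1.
Chi-square goodness of fit test:
H₀: observed counts match expected distribution
H₁: observed counts differ from expected distribution
df = k - 1 = 2
χ² = Σ(O - E)²/E
   = (71 - 120.3)²/120.3 + (12 - 6.6)²/6.6 + (62 - 18.1)²/18.1
   = 20.204 + 4.418 + 106.476
   = 131.10
p-value < 0.0001

Since p-value < α = 0.1, we reject H₀.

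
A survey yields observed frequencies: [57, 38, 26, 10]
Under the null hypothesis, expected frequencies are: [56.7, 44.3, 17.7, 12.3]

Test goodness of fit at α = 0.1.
Chi-square goodness of fit test:
H₀: observed counts match expected distribution
H₁: observed counts differ from expected distribution
df = k - 1 = 3
χ² = Σ(O - E)²/E
   = (57 - 56.7)²/56.7 + (38 - 44.3)²/44.3 + (26 - 17.7)²/17.7 + (10 - 12.3)²/12.3
   = 0.002 + 0.896 + 3.892 + 0.430
   = 5.22
p-value = 0.1564

Since p-value > α = 0.1, we fail to reject H₀.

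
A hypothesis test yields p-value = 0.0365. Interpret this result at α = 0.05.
Since p = 0.0365 < α = 0.05, reject H₀.
There is sufficient evidence to reject the null hypothesis; the result is statistically significant at the 0.05 level.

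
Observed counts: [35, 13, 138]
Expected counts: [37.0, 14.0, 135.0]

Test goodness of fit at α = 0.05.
Chi-square goodness of fit test:
H₀: observed counts match expected distribution
H₁: observed counts differ from expected distribution
df = k - 1 = 2
χ² = Σ(O - E)²/E
   = (35 - 37.0)²/37.0 + (13 - 14.0)²/14.0 + (138 - 135.0)²/135.0
   = 0.108 + 0.071 + 0.067
   = 0.25
p-value = 0.8842

Since p-value > α = 0.05, we fail to reject H₀.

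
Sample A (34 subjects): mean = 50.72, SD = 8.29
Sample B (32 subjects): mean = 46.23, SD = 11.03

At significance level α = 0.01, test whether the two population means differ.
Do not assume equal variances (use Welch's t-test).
Welch's two-sample t-test:
H₀: μ₁ = μ₂
H₁: μ₁ ≠ μ₂
s₁²/n₁ = 8.29²/34 = 2.0213,  s₂²/n₂ = 11.03²/32 = 3.8019
SE = √(s₁²/n₁ + s₂²/n₂) = √(2.0213 + 3.8019) = 2.4131
df (Welch-Satterthwaite) = (s₁²/n₁ + s₂²/n₂)² / [(s₁²/n₁)²/(n₁-1) + (s₂²/n₂)²/(n₂-1)] ≈ 57.47
t = (x̄₁ - x̄₂) / SE = (50.72 - 46.23) / 2.4131 = 4.49 / 2.4131 = 1.861
p-value = 0.0679

Since p-value > α = 0.01, we fail to reject H₀.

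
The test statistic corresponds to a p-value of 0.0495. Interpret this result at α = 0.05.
Since p = 0.0495 < α = 0.05, reject H₀.
There is sufficient evidence to reject the null hypothesis; the result is statistically significant at the 0.05 level.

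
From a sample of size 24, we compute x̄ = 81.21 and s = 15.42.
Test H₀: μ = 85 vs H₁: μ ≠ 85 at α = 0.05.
One-sample t-test:
H₀: μ = 85
H₁: μ ≠ 85
df = n - 1 = 23
t = (x̄ - μ₀) / (s/√n) = (81.21 - 85) / (15.42/√24) = -1.204
p-value = 0.2408

Since p-value > α = 0.05, we fail to reject H₀.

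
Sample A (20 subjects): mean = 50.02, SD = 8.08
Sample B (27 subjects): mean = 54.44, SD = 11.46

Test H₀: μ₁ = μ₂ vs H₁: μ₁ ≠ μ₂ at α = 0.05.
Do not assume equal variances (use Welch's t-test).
Welch's two-sample t-test:
H₀: μ₁ = μ₂
H₁: μ₁ ≠ μ₂
s₁²/n₁ = 8.08²/20 = 3.2643,  s₂²/n₂ = 11.46²/27 = 4.8641
SE = √(s₁²/n₁ + s₂²/n₂) = √(3.2643 + 4.8641) = 2.8510
df (Welch-Satterthwaite) = (s₁²/n₁ + s₂²/n₂)² / [(s₁²/n₁)²/(n₁-1) + (s₂²/n₂)²/(n₂-1)] ≈ 44.92
t = (x̄₁ - x̄₂) / SE = (50.02 - 54.44) / 2.8510 = -4.42 / 2.8510 = -1.550
p-value = 0.1281

Since p-value > α = 0.05, we fail to reject H₀.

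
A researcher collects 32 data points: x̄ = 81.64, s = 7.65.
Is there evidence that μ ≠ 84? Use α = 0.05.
One-sample t-test:
H₀: μ = 84
H₁: μ ≠ 84
df = n - 1 = 31
t = (x̄ - μ₀) / (s/√n) = (81.64 - 84) / (7.65/√32) = -1.745
p-value = 0.0909

Since p-value > α = 0.05, we fail to reject H₀.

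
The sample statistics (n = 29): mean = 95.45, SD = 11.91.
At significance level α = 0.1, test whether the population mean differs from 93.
One-sample t-test:
H₀: μ = 93
H₁: μ ≠ 93
df = n - 1 = 28
t = (x̄ - μ₀) / (s/√n) = (95.45 - 93) / (11.91/√29) = 1.108
p-value = 0.2774

Since p-value > α = 0.1, we fail to reject H₀.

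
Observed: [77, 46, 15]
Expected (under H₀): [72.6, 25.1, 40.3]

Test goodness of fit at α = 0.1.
Chi-square goodness of fit test:
H₀: observed counts match expected distribution
H₁: observed counts differ from expected distribution
df = k - 1 = 2
χ² = Σ(O - E)²/E
   = (77 - 72.6)²/72.6 + (46 - 25.1)²/25.1 + (15 - 40.3)²/40.3
   = 0.267 + 17.403 + 15.883
   = 33.55
p-value < 0.0001

Since p-value < α = 0.1, we reject H₀.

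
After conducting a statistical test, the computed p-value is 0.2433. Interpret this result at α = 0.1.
Since p = 0.2433 > α = 0.1, fail to reject H₀.
There is insufficient evidence to reject the null hypothesis; the result is not statistically significant at the 0.1 level.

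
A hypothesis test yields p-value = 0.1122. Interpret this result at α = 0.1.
Since p = 0.1122 > α = 0.1, fail to reject H₀.
There is insufficient evidence to reject the null hypothesis; the result is not statistically significant at the 0.1 level.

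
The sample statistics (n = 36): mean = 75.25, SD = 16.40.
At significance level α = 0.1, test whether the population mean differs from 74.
One-sample t-test:
H₀: μ = 74
H₁: μ ≠ 74
df = n - 1 = 35
t = (x̄ - μ₀) / (s/√n) = (75.25 - 74) / (16.40/√36) = 0.457
p-value = 0.6503

Since p-value > α = 0.1, we fail to reject H₀.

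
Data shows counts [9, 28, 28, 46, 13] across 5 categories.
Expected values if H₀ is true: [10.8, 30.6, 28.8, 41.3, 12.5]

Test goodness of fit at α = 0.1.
Chi-square goodness of fit test:
H₀: observed counts match expected distribution
H₁: observed counts differ from expected distribution
df = k - 1 = 4
χ² = Σ(O - E)²/E
   = (9 - 10.8)²/10.8 + (28 - 30.6)²/30.6 + (28 - 28.8)²/28.8 + (46 - 41.3)²/41.3 + (13 - 12.5)²/12.5
   = 0.300 + 0.221 + 0.022 + 0.535 + 0.020
   = 1.10
p-value = 0.8946

Since p-value > α = 0.1, we fail to reject H₀.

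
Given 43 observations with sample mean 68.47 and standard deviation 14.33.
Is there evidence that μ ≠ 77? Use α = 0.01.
One-sample t-test:
H₀: μ = 77
H₁: μ ≠ 77
df = n - 1 = 42
t = (x̄ - μ₀) / (s/√n) = (68.47 - 77) / (14.33/√43) = -3.903
p-value = 0.0003

Since p-value < α = 0.01, we reject H₀.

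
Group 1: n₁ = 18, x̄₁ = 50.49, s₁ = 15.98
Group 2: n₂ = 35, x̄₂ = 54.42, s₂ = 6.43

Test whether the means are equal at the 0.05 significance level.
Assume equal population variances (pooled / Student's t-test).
Student's two-sample t-test (equal variances):
H₀: μ₁ = μ₂
H₁: μ₁ ≠ μ₂
df = n₁ + n₂ - 2 = 51
Pooled variance s_p² = [(n₁-1)s₁² + (n₂-1)s₂²] / (n₁ + n₂ - 2) = [(17)(15.98²) + (34)(6.43²)] / 51 = 112.6834
SE = √(s_p²(1/n₁ + 1/n₂)) = √(112.6834 × (1/18 + 1/35)) = 3.0789
t = (x̄₁ - x̄₂) / SE = (50.49 - 54.42) / 3.0789 = -3.93 / 3.0789 = -1.276
p-value = 0.2076

Since p-value > α = 0.05, we fail to reject H₀.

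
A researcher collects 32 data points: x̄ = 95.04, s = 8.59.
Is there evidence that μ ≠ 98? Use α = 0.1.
One-sample t-test:
H₀: μ = 98
H₁: μ ≠ 98
df = n - 1 = 31
t = (x̄ - μ₀) / (s/√n) = (95.04 - 98) / (8.59/√32) = -1.949
p-value = 0.0604

Since p-value < α = 0.1, we reject H₀.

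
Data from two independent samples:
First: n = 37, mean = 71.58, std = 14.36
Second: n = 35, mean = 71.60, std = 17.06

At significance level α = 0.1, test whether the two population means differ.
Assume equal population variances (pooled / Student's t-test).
Student's two-sample t-test (equal variances):
H₀: μ₁ = μ₂
H₁: μ₁ ≠ μ₂
df = n₁ + n₂ - 2 = 70
Pooled variance s_p² = [(n₁-1)s₁² + (n₂-1)s₂²] / (n₁ + n₂ - 2) = [(36)(14.36²) + (34)(17.06²)] / 70 = 247.4147
SE = √(s_p²(1/n₁ + 1/n₂)) = √(247.4147 × (1/37 + 1/35)) = 3.7089
t = (x̄₁ - x̄₂) / SE = (71.58 - 71.60) / 3.7089 = -0.02 / 3.7089 = -0.005
p-value = 0.9957

Since p-value > α = 0.1, we fail to reject H₀.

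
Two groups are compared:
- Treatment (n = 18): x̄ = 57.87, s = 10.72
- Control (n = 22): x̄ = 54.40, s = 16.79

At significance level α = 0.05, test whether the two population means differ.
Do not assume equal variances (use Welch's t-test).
Welch's two-sample t-test:
H₀: μ₁ = μ₂
H₁: μ₁ ≠ μ₂
s₁²/n₁ = 10.72²/18 = 6.3844,  s₂²/n₂ = 16.79²/22 = 12.8138
SE = √(s₁²/n₁ + s₂²/n₂) = √(6.3844 + 12.8138) = 4.3816
df (Welch-Satterthwaite) = (s₁²/n₁ + s₂²/n₂)² / [(s₁²/n₁)²/(n₁-1) + (s₂²/n₂)²/(n₂-1)] ≈ 36.08
t = (x̄₁ - x̄₂) / SE = (57.87 - 54.40) / 4.3816 = 3.47 / 4.3816 = 0.792
p-value = 0.4336

Since p-value > α = 0.05, we fail to reject H₀.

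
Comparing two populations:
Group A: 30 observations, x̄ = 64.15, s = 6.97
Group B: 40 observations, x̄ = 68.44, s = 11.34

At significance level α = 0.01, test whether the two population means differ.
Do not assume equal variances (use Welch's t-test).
Welch's two-sample t-test:
H₀: μ₁ = μ₂
H₁: μ₁ ≠ μ₂
s₁²/n₁ = 6.97²/30 = 1.6194,  s₂²/n₂ = 11.34²/40 = 3.2149
SE = √(s₁²/n₁ + s₂²/n₂) = √(1.6194 + 3.2149) = 2.1987
df (Welch-Satterthwaite) = (s₁²/n₁ + s₂²/n₂)² / [(s₁²/n₁)²/(n₁-1) + (s₂²/n₂)²/(n₂-1)] ≈ 65.75
t = (x̄₁ - x̄₂) / SE = (64.15 - 68.44) / 2.1987 = -4.29 / 2.1987 = -1.951
p-value = 0.0553

Since p-value > α = 0.01, we fail to reject H₀.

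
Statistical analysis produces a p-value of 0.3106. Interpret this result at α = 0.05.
Since p = 0.3106 > α = 0.05, fail to reject H₀.
There is insufficient evidence to reject the null hypothesis; the result is not statistically significant at the 0.05 level.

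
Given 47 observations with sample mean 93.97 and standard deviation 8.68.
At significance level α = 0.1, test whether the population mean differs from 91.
One-sample t-test:
H₀: μ = 91
H₁: μ ≠ 91
df = n - 1 = 46
t = (x̄ - μ₀) / (s/√n) = (93.97 - 91) / (8.68/√47) = 2.346
p-value = 0.0234

Since p-value < α = 0.1, we reject H₀.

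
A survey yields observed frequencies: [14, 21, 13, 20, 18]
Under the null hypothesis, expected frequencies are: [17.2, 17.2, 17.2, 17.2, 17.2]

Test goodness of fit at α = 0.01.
Chi-square goodness of fit test:
H₀: observed counts match expected distribution
H₁: observed counts differ from expected distribution
df = k - 1 = 4
χ² = Σ(O - E)²/E
   = (14 - 17.2)²/17.2 + (21 - 17.2)²/17.2 + (13 - 17.2)²/17.2 + (20 - 17.2)²/17.2 + (18 - 17.2)²/17.2
   = 0.595 + 0.840 + 1.026 + 0.456 + 0.037
   = 2.95
p-value = 0.5656

Since p-value > α = 0.01, we fail to reject H₀.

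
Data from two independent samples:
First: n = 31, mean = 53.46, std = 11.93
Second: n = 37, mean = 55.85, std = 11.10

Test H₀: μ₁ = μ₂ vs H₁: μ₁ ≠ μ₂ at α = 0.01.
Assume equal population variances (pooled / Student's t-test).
Student's two-sample t-test (equal variances):
H₀: μ₁ = μ₂
H₁: μ₁ ≠ μ₂
df = n₁ + n₂ - 2 = 66
Pooled variance s_p² = [(n₁-1)s₁² + (n₂-1)s₂²] / (n₁ + n₂ - 2) = [(30)(11.93²) + (36)(11.10²)] / 66 = 131.8986
SE = √(s_p²(1/n₁ + 1/n₂)) = √(131.8986 × (1/31 + 1/37)) = 2.7964
t = (x̄₁ - x̄₂) / SE = (53.46 - 55.85) / 2.7964 = -2.39 / 2.7964 = -0.855
p-value = 0.3958

Since p-value > α = 0.01, we fail to reject H₀.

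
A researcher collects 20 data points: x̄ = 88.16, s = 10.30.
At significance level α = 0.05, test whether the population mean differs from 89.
One-sample t-test:
H₀: μ = 89
H₁: μ ≠ 89
df = n - 1 = 19
t = (x̄ - μ₀) / (s/√n) = (88.16 - 89) / (10.30/√20) = -0.365
p-value = 0.7193

Since p-value > α = 0.05, we fail to reject H₀.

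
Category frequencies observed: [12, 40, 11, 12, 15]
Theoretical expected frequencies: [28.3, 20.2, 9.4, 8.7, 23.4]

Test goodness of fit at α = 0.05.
Chi-square goodness of fit test:
H₀: observed counts match expected distribution
H₁: observed counts differ from expected distribution
df = k - 1 = 4
χ² = Σ(O - E)²/E
   = (12 - 28.3)²/28.3 + (40 - 20.2)²/20.2 + (11 - 9.4)²/9.4 + (12 - 8.7)²/8.7 + (15 - 23.4)²/23.4
   = 9.388 + 19.408 + 0.272 + 1.252 + 3.015
   = 33.34
p-value < 0.0001

Since p-value < α = 0.05, we reject H₀.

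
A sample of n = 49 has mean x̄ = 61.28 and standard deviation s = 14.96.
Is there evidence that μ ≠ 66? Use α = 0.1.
One-sample t-test:
H₀: μ = 66
H₁: μ ≠ 66
df = n - 1 = 48
t = (x̄ - μ₀) / (s/√n) = (61.28 - 66) / (14.96/√49) = -2.209
p-value = 0.0320

Since p-value < α = 0.1, we reject H₀.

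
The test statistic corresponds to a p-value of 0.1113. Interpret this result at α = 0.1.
Since p = 0.1113 > α = 0.1, fail to reject H₀.
There is insufficient evidence to reject the null hypothesis; the result is not statistically significant at the 0.1 level.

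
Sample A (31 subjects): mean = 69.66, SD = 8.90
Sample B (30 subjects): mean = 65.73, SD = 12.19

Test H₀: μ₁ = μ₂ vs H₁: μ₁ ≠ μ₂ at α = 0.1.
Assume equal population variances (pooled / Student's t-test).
Student's two-sample t-test (equal variances):
H₀: μ₁ = μ₂
H₁: μ₁ ≠ μ₂
df = n₁ + n₂ - 2 = 59
Pooled variance s_p² = [(n₁-1)s₁² + (n₂-1)s₂²] / (n₁ + n₂ - 2) = [(30)(8.90²) + (29)(12.19²)] / 59 = 113.3150
SE = √(s_p²(1/n₁ + 1/n₂)) = √(113.3150 × (1/31 + 1/30)) = 2.7263
t = (x̄₁ - x̄₂) / SE = (69.66 - 65.73) / 2.7263 = 3.93 / 2.7263 = 1.442
p-value = 0.1547

Since p-value > α = 0.1, we fail to reject H₀.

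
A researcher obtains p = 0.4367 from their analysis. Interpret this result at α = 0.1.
Since p = 0.4367 > α = 0.1, fail to reject H₀.
There is insufficient evidence to reject the null hypothesis; the result is not statistically significant at the 0.1 level.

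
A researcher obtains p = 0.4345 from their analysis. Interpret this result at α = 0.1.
Since p = 0.4345 > α = 0.1, fail to reject H₀.
There is insufficient evidence to reject the null hypothesis; the result is not statistically significant at the 0.1 level.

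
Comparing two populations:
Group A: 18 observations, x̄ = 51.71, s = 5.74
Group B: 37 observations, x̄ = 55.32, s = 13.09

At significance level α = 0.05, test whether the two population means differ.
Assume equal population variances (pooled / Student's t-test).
Student's two-sample t-test (equal variances):
H₀: μ₁ = μ₂
H₁: μ₁ ≠ μ₂
df = n₁ + n₂ - 2 = 53
Pooled variance s_p² = [(n₁-1)s₁² + (n₂-1)s₂²] / (n₁ + n₂ - 2) = [(17)(5.74²) + (36)(13.09²)] / 53 = 126.9555
SE = √(s_p²(1/n₁ + 1/n₂)) = √(126.9555 × (1/18 + 1/37)) = 3.2379
t = (x̄₁ - x̄₂) / SE = (51.71 - 55.32) / 3.2379 = -3.61 / 3.2379 = -1.115
p-value = 0.2699

Since p-value > α = 0.05, we fail to reject H₀.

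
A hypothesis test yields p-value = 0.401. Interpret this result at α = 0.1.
Since p = 0.401 > α = 0.1, fail to reject H₀.
There is insufficient evidence to reject the null hypothesis; the result is not statistically significant at the 0.1 level.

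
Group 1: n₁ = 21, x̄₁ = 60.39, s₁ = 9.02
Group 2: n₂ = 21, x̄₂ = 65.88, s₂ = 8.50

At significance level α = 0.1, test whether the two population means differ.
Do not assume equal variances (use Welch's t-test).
Welch's two-sample t-test:
H₀: μ₁ = μ₂
H₁: μ₁ ≠ μ₂
s₁²/n₁ = 9.02²/21 = 3.8743,  s₂²/n₂ = 8.50²/21 = 3.4405
SE = √(s₁²/n₁ + s₂²/n₂) = √(3.8743 + 3.4405) = 2.7046
df (Welch-Satterthwaite) = (s₁²/n₁ + s₂²/n₂)² / [(s₁²/n₁)²/(n₁-1) + (s₂²/n₂)²/(n₂-1)] ≈ 39.86
t = (x̄₁ - x̄₂) / SE = (60.39 - 65.88) / 2.7046 = -5.49 / 2.7046 = -2.030
p-value = 0.0491

Since p-value < α = 0.1, we reject H₀.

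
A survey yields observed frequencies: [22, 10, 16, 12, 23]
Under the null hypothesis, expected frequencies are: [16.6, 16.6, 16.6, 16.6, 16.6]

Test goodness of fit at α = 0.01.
Chi-square goodness of fit test:
H₀: observed counts match expected distribution
H₁: observed counts differ from expected distribution
df = k - 1 = 4
χ² = Σ(O - E)²/E
   = (22 - 16.6)²/16.6 + (10 - 16.6)²/16.6 + (16 - 16.6)²/16.6 + (12 - 16.6)²/16.6 + (23 - 16.6)²/16.6
   = 1.757 + 2.624 + 0.022 + 1.275 + 2.467
   = 8.14
p-value = 0.0864

Since p-value > α = 0.01, we fail to reject H₀.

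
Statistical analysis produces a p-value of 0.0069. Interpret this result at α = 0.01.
Since p = 0.0069 < α = 0.01, reject H₀.
There is sufficient evidence to reject the null hypothesis; the result is statistically significant at the 0.01 level.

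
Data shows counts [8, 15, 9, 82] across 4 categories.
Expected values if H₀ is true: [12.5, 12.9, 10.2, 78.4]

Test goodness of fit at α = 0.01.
Chi-square goodness of fit test:
H₀: observed counts match expected distribution
H₁: observed counts differ from expected distribution
df = k - 1 = 3
χ² = Σ(O - E)²/E
   = (8 - 12.5)²/12.5 + (15 - 12.9)²/12.9 + (9 - 10.2)²/10.2 + (82 - 78.4)²/78.4
   = 1.620 + 0.342 + 0.141 + 0.165
   = 2.27
p-value = 0.5186

Since p-value > α = 0.01, we fail to reject H₀.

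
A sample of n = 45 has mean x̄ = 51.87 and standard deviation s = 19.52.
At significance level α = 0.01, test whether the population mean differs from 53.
One-sample t-test:
H₀: μ = 53
H₁: μ ≠ 53
df = n - 1 = 44
t = (x̄ - μ₀) / (s/√n) = (51.87 - 53) / (19.52/√45) = -0.388
p-value = 0.6996

Since p-value > α = 0.01, we fail to reject H₀.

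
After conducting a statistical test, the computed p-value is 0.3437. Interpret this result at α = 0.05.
Since p = 0.3437 > α = 0.05, fail to reject H₀.
There is insufficient evidence to reject the null hypothesis; the result is not statistically significant at the 0.05 level.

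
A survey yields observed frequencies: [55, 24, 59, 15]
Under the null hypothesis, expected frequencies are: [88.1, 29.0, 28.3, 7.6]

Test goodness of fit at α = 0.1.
Chi-square goodness of fit test:
H₀: observed counts match expected distribution
H₁: observed counts differ from expected distribution
df = k - 1 = 3
χ² = Σ(O - E)²/E
   = (55 - 88.1)²/88.1 + (24 - 29.0)²/29.0 + (59 - 28.3)²/28.3 + (15 - 7.6)²/7.6
   = 12.436 + 0.862 + 33.304 + 7.205
   = 53.81
p-value < 0.0001

Since p-value < α = 0.1, we reject H₀.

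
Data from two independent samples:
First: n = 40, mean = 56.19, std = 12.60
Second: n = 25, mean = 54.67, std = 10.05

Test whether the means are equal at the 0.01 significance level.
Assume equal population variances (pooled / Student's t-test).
Student's two-sample t-test (equal variances):
H₀: μ₁ = μ₂
H₁: μ₁ ≠ μ₂
df = n₁ + n₂ - 2 = 63
Pooled variance s_p² = [(n₁-1)s₁² + (n₂-1)s₂²] / (n₁ + n₂ - 2) = [(39)(12.60²) + (24)(10.05²)] / 63 = 136.7571
SE = √(s_p²(1/n₁ + 1/n₂)) = √(136.7571 × (1/40 + 1/25)) = 2.9815
t = (x̄₁ - x̄₂) / SE = (56.19 - 54.67) / 2.9815 = 1.52 / 2.9815 = 0.510
p-value = 0.6120

Since p-value > α = 0.01, we fail to reject H₀.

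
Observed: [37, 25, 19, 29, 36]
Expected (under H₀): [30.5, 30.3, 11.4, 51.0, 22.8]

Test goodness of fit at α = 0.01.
Chi-square goodness of fit test:
H₀: observed counts match expected distribution
H₁: observed counts differ from expected distribution
df = k - 1 = 4
χ² = Σ(O - E)²/E
   = (37 - 30.5)²/30.5 + (25 - 30.3)²/30.3 + (19 - 11.4)²/11.4 + (29 - 51.0)²/51.0 + (36 - 22.8)²/22.8
   = 1.385 + 0.927 + 5.067 + 9.490 + 7.642
   = 24.51
p-value = 0.0001

Since p-value < α = 0.01, we reject H₀.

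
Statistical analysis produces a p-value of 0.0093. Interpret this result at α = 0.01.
Since p = 0.0093 < α = 0.01, reject H₀.
There is sufficient evidence to reject the null hypothesis; the result is statistically significant at the 0.01 level.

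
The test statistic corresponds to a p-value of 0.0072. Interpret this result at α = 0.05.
Since p = 0.0072 < α = 0.05, reject H₀.
There is sufficient evidence to reject the null hypothesis; the result is statistically significant at the 0.05 level.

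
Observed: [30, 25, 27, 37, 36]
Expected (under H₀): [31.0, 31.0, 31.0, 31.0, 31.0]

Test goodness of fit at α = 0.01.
Chi-square goodness of fit test:
H₀: observed counts match expected distribution
H₁: observed counts differ from expected distribution
df = k - 1 = 4
χ² = Σ(O - E)²/E
   = (30 - 31.0)²/31.0 + (25 - 31.0)²/31.0 + (27 - 31.0)²/31.0 + (37 - 31.0)²/31.0 + (36 - 31.0)²/31.0
   = 0.032 + 1.161 + 0.516 + 1.161 + 0.806
   = 3.68
p-value = 0.4514

Since p-value > α = 0.01, we fail to reject H₀.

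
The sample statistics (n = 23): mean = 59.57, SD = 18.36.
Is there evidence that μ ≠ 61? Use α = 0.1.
One-sample t-test:
H₀: μ = 61
H₁: μ ≠ 61
df = n - 1 = 22
t = (x̄ - μ₀) / (s/√n) = (59.57 - 61) / (18.36/√23) = -0.374
p-value = 0.7123

Since p-value > α = 0.1, we fail to reject H₀.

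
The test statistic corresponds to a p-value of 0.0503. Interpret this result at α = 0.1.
Since p = 0.0503 < α = 0.1, reject H₀.
There is sufficient evidence to reject the null hypothesis; the result is statistically significant at the 0.1 level.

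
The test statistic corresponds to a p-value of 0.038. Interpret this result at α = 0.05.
Since p = 0.038 < α = 0.05, reject H₀.
There is sufficient evidence to reject the null hypothesis; the result is statistically significant at the 0.05 level.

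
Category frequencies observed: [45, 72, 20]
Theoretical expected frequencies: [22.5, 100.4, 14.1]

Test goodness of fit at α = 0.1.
Chi-square goodness of fit test:
H₀: observed counts match expected distribution
H₁: observed counts differ from expected distribution
df = k - 1 = 2
χ² = Σ(O - E)²/E
   = (45 - 22.5)²/22.5 + (72 - 100.4)²/100.4 + (20 - 14.1)²/14.1
   = 22.500 + 8.033 + 2.469
   = 33.00
p-value < 0.0001

Since p-value < α = 0.1, we reject H₀.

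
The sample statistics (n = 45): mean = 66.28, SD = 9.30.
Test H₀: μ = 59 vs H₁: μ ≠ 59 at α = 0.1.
One-sample t-test:
H₀: μ = 59
H₁: μ ≠ 59
df = n - 1 = 44
t = (x̄ - μ₀) / (s/√n) = (66.28 - 59) / (9.30/√45) = 5.251
p-value < 0.0001

Since p-value < α = 0.1, we reject H₀.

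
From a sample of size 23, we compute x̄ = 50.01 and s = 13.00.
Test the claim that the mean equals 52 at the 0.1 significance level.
One-sample t-test:
H₀: μ = 52
H₁: μ ≠ 52
df = n - 1 = 22
t = (x̄ - μ₀) / (s/√n) = (50.01 - 52) / (13.00/√23) = -0.734
p-value = 0.4706

Since p-value > α = 0.1, we fail to reject H₀.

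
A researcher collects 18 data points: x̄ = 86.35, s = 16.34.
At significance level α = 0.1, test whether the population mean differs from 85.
One-sample t-test:
H₀: μ = 85
H₁: μ ≠ 85
df = n - 1 = 17
t = (x̄ - μ₀) / (s/√n) = (86.35 - 85) / (16.34/√18) = 0.351
p-value = 0.7303

Since p-value > α = 0.1, we fail to reject H₀.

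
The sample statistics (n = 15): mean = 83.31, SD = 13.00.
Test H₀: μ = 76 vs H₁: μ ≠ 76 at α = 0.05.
One-sample t-test:
H₀: μ = 76
H₁: μ ≠ 76
df = n - 1 = 14
t = (x̄ - μ₀) / (s/√n) = (83.31 - 76) / (13.00/√15) = 2.178
p-value = 0.0470

Since p-value < α = 0.05, we reject H₀.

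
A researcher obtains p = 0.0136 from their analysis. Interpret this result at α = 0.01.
Since p = 0.0136 > α = 0.01, fail to reject H₀.
There is insufficient evidence to reject the null hypothesis; the result is not statistically significant at the 0.01 level.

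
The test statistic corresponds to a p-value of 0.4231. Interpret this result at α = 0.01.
Since p = 0.4231 > α = 0.01, fail to reject H₀.
There is insufficient evidence to reject the null hypothesis; the result is not statistically significant at the 0.01 level.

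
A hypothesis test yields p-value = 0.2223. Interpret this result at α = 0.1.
Since p = 0.2223 > α = 0.1, fail to reject H₀.
There is insufficient evidence to reject the null hypothesis; the result is not statistically significant at the 0.1 level.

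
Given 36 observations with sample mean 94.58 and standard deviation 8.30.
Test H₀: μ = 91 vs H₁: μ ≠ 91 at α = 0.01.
One-sample t-test:
H₀: μ = 91
H₁: μ ≠ 91
df = n - 1 = 35
t = (x̄ - μ₀) / (s/√n) = (94.58 - 91) / (8.30/√36) = 2.588
p-value = 0.0140

Since p-value > α = 0.01, we fail to reject H₀.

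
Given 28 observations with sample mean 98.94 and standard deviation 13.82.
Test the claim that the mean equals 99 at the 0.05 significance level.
One-sample t-test:
H₀: μ = 99
H₁: μ ≠ 99
df = n - 1 = 27
t = (x̄ - μ₀) / (s/√n) = (98.94 - 99) / (13.82/√28) = -0.023
p-value = 0.9818

Since p-value > α = 0.05, we fail to reject H₀.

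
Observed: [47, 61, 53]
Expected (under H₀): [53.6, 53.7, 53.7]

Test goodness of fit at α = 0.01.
Chi-square goodness of fit test:
H₀: observed counts match expected distribution
H₁: observed counts differ from expected distribution
df = k - 1 = 2
χ² = Σ(O - E)²/E
   = (47 - 53.6)²/53.6 + (61 - 53.7)²/53.7 + (53 - 53.7)²/53.7
   = 0.813 + 0.992 + 0.009
   = 1.81
p-value = 0.4037

Since p-value > α = 0.01, we fail to reject H₀.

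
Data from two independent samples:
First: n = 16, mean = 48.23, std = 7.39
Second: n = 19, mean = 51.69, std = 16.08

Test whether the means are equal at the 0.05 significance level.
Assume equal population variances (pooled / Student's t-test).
Student's two-sample t-test (equal variances):
H₀: μ₁ = μ₂
H₁: μ₁ ≠ μ₂
df = n₁ + n₂ - 2 = 33
Pooled variance s_p² = [(n₁-1)s₁² + (n₂-1)s₂²] / (n₁ + n₂ - 2) = [(15)(7.39²) + (18)(16.08²)] / 33 = 165.8599
SE = √(s_p²(1/n₁ + 1/n₂)) = √(165.8599 × (1/16 + 1/19)) = 4.3699
t = (x̄₁ - x̄₂) / SE = (48.23 - 51.69) / 4.3699 = -3.46 / 4.3699 = -0.792
p-value = 0.4341

Since p-value > α = 0.05, we fail to reject H₀.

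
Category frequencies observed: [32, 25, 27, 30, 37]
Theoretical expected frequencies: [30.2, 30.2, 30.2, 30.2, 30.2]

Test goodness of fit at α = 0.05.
Chi-square goodness of fit test:
H₀: observed counts match expected distribution
H₁: observed counts differ from expected distribution
df = k - 1 = 4
χ² = Σ(O - E)²/E
   = (32 - 30.2)²/30.2 + (25 - 30.2)²/30.2 + (27 - 30.2)²/30.2 + (30 - 30.2)²/30.2 + (37 - 30.2)²/30.2
   = 0.107 + 0.895 + 0.339 + 0.001 + 1.531
   = 2.87
p-value = 0.5791

Since p-value > α = 0.05, we fail to reject H₀.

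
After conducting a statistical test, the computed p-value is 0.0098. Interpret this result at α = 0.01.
Since p = 0.0098 < α = 0.01, reject H₀.
There is sufficient evidence to reject the null hypothesis; the result is statistically significant at the 0.01 level.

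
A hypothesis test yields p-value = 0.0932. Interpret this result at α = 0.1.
Since p = 0.0932 < α = 0.1, reject H₀.
There is sufficient evidence to reject the null hypothesis; the result is statistically significant at the 0.1 level.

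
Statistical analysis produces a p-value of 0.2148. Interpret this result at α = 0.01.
Since p = 0.2148 > α = 0.01, fail to reject H₀.
There is insufficient evidence to reject the null hypothesis; the result is not statistically significant at the 0.01 level.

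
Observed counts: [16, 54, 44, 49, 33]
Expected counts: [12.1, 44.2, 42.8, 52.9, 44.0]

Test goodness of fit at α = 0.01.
Chi-square goodness of fit test:
H₀: observed counts match expected distribution
H₁: observed counts differ from expected distribution
df = k - 1 = 4
χ² = Σ(O - E)²/E
   = (16 - 12.1)²/12.1 + (54 - 44.2)²/44.2 + (44 - 42.8)²/42.8 + (49 - 52.9)²/52.9 + (33 - 44.0)²/44.0
   = 1.257 + 2.173 + 0.034 + 0.288 + 2.750
   = 6.50
p-value = 0.1647

Since p-value > α = 0.01, we fail to reject H₀.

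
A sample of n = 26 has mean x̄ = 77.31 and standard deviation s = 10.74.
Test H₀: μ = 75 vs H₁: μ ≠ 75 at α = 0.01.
One-sample t-test:
H₀: μ = 75
H₁: μ ≠ 75
df = n - 1 = 25
t = (x̄ - μ₀) / (s/√n) = (77.31 - 75) / (10.74/√26) = 1.097
p-value = 0.2832

Since p-value > α = 0.01, we fail to reject H₀.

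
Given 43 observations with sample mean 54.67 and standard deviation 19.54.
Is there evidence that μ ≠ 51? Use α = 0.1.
One-sample t-test:
H₀: μ = 51
H₁: μ ≠ 51
df = n - 1 = 42
t = (x̄ - μ₀) / (s/√n) = (54.67 - 51) / (19.54/√43) = 1.232
p-value = 0.2249

Since p-value > α = 0.1, we fail to reject H₀.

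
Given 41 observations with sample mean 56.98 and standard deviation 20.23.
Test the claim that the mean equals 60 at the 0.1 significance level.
One-sample t-test:
H₀: μ = 60
H₁: μ ≠ 60
df = n - 1 = 40
t = (x̄ - μ₀) / (s/√n) = (56.98 - 60) / (20.23/√41) = -0.956
p-value = 0.3449

Since p-value > α = 0.1, we fail to reject H₀.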